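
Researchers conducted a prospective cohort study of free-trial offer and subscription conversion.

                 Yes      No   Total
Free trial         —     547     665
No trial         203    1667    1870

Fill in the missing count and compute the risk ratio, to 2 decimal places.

The missing cell is in the exposed row: 665 − 547 = 118.
So a = 118, b = 547, c = 203, d = 1667.
RR = [a/(a+b)] / [c/(c+d)] = (118/665) / (203/1870) = 0.17744/0.10856 = 1.63458

1.63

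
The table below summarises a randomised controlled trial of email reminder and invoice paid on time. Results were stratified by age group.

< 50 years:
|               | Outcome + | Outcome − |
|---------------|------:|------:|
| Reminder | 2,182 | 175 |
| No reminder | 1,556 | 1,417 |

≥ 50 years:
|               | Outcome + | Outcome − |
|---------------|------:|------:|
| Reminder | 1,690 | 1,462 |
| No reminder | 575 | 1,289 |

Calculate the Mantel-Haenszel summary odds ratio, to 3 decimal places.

OR_MH = Σ(aᵢdᵢ/nᵢ) / Σ(bᵢcᵢ/nᵢ), where nᵢ is the stratum total.
Stratum 1 (< 50 years): n = 5330; a·d/n = 2182·1417/5330 = 580.0927; b·c/n = 175·1556/5330 = 51.0882
Stratum 2 (≥ 50 years): n = 5016; a·d/n = 1690·1289/5016 = 434.2923; b·c/n = 1462·575/5016 = 167.5937
OR_MH = (580.0927 + 434.2923) / (51.0882 + 167.5937) = 1014.3849 / 218.6819 = 4.63863

4.639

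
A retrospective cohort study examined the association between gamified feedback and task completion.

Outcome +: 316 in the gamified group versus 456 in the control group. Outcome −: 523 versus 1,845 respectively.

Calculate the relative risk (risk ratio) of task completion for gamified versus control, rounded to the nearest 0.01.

From the description: a = 316, b = 523, c = 456, d = 1845.
Risk in exposed = 316/839 = 0.37664; risk in unexposed = 456/2301 = 0.19817.
RR = 0.37664 / 0.19817 = 1.90054
The risk among the exposed is 1.90 times that among the unexposed.

1.90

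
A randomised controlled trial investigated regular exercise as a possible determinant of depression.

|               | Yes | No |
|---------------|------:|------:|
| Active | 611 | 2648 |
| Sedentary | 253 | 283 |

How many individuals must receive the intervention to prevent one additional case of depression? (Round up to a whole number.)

4

Risk in treated group = 611/3259 = 0.18748; risk in control = 253/536 = 0.47201.
Absolute risk reduction = 0.47201 − 0.18748 = 0.28453
NNT = 1 / ARR = 1 / 0.28453 = 3.515 → round up → 4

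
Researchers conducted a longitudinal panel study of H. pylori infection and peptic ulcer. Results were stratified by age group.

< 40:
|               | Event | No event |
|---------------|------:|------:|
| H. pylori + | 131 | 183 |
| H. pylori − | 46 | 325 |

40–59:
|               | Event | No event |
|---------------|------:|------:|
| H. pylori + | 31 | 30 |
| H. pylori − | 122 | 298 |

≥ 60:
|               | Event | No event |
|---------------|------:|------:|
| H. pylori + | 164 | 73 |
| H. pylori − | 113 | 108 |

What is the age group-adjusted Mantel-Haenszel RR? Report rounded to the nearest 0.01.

RR_MH = Σ(aᵢ·n₀ᵢ/nᵢ) / Σ(cᵢ·n₁ᵢ/nᵢ), with n₁ᵢ = aᵢ+bᵢ (exposed), n₀ᵢ = cᵢ+dᵢ (unexposed), nᵢ = n₁ᵢ+n₀ᵢ.
Stratum 1 (< 40): n₁ = 314, n₀ = 371, n = 685; a·n₀/n = 131·371/685 = 70.9504; c·n₁/n = 46·314/685 = 21.0861
Stratum 2 (40–59): n₁ = 61, n₀ = 420, n = 481; a·n₀/n = 31·420/481 = 27.0686; c·n₁/n = 122·61/481 = 15.4719
Stratum 3 (≥ 60): n₁ = 237, n₀ = 221, n = 458; a·n₀/n = 164·221/458 = 79.1354; c·n₁/n = 113·237/458 = 58.4738
RR_MH = (70.9504 + 27.0686 + 79.1354) / (21.0861 + 15.4719 + 58.4738) = 177.1543 / 95.0319 = 1.86416

1.86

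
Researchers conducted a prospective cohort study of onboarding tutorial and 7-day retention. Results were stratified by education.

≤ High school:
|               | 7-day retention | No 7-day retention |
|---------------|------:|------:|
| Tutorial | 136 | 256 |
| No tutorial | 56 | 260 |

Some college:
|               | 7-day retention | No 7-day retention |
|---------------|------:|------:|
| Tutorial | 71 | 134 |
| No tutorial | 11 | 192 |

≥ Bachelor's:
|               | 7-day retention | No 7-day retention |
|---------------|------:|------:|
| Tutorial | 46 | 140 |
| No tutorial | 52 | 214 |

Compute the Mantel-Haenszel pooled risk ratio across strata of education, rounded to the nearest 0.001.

2.125

RR_MH = Σ(aᵢ·n₀ᵢ/nᵢ) / Σ(cᵢ·n₁ᵢ/nᵢ), with n₁ᵢ = aᵢ+bᵢ (exposed), n₀ᵢ = cᵢ+dᵢ (unexposed), nᵢ = n₁ᵢ+n₀ᵢ.
Stratum 1 (≤ High school): n₁ = 392, n₀ = 316, n = 708; a·n₀/n = 136·316/708 = 60.7006; c·n₁/n = 56·392/708 = 31.0056
Stratum 2 (Some college): n₁ = 205, n₀ = 203, n = 408; a·n₀/n = 71·203/408 = 35.3260; c·n₁/n = 11·205/408 = 5.5270
Stratum 3 (≥ Bachelor's): n₁ = 186, n₀ = 266, n = 452; a·n₀/n = 46·266/452 = 27.0708; c·n₁/n = 52·186/452 = 21.3982
RR_MH = (60.7006 + 35.3260 + 27.0708) / (31.0056 + 5.5270 + 21.3982) = 123.0973 / 57.9308 = 2.12490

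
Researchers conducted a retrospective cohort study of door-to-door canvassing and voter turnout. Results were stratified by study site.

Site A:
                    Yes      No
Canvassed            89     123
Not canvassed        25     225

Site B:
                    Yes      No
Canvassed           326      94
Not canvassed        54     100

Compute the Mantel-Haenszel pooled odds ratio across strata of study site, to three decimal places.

6.461

OR_MH = Σ(aᵢdᵢ/nᵢ) / Σ(bᵢcᵢ/nᵢ), where nᵢ is the stratum total.
Stratum 1 (Site A): n = 462; a·d/n = 89·225/462 = 43.3442; b·c/n = 123·25/462 = 6.6558
Stratum 2 (Site B): n = 574; a·d/n = 326·100/574 = 56.7944; b·c/n = 94·54/574 = 8.8432
OR_MH = (43.3442 + 56.7944) / (6.6558 + 8.8432) = 100.1386 / 15.4990 = 6.46095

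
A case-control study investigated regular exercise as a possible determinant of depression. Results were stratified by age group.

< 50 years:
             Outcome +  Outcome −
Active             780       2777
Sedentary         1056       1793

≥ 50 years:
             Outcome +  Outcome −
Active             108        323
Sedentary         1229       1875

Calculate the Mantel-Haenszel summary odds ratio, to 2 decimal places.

OR_MH = Σ(aᵢdᵢ/nᵢ) / Σ(bᵢcᵢ/nᵢ), where nᵢ is the stratum total.
Stratum 1 (< 50 years): n = 6406; a·d/n = 780·1793/6406 = 218.3172; b·c/n = 2777·1056/6406 = 457.7758
Stratum 2 (≥ 50 years): n = 3535; a·d/n = 108·1875/3535 = 57.2843; b·c/n = 323·1229/3535 = 112.2962
OR_MH = (218.3172 + 57.2843) / (457.7758 + 112.2962) = 275.6015 / 570.0720 = 0.48345

0.48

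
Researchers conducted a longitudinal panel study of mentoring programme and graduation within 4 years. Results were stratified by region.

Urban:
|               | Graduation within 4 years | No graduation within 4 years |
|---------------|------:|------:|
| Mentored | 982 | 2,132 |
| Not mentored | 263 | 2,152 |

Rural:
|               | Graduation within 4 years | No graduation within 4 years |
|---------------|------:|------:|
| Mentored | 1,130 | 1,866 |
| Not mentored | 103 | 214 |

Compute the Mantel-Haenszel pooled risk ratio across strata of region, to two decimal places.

2.23

RR_MH = Σ(aᵢ·n₀ᵢ/nᵢ) / Σ(cᵢ·n₁ᵢ/nᵢ), with n₁ᵢ = aᵢ+bᵢ (exposed), n₀ᵢ = cᵢ+dᵢ (unexposed), nᵢ = n₁ᵢ+n₀ᵢ.
Stratum 1 (Urban): n₁ = 3114, n₀ = 2415, n = 5529; a·n₀/n = 982·2415/5529 = 428.9257; c·n₁/n = 263·3114/5529 = 148.1248
Stratum 2 (Rural): n₁ = 2996, n₀ = 317, n = 3313; a·n₀/n = 1130·317/3313 = 108.1225; c·n₁/n = 103·2996/3313 = 93.1446
RR_MH = (428.9257 + 108.1225) / (148.1248 + 93.1446) = 537.0482 / 241.2694 = 2.22593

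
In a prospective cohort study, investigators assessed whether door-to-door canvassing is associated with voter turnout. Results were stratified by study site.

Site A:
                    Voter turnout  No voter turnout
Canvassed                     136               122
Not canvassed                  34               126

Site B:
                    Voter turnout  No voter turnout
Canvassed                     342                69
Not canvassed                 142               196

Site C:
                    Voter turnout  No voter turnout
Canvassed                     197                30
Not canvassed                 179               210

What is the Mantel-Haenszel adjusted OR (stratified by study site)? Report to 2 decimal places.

OR_MH = Σ(aᵢdᵢ/nᵢ) / Σ(bᵢcᵢ/nᵢ), where nᵢ is the stratum total.
Stratum 1 (Site A): n = 418; a·d/n = 136·126/418 = 40.9952; b·c/n = 122·34/418 = 9.9234
Stratum 2 (Site B): n = 749; a·d/n = 342·196/749 = 89.4953; b·c/n = 69·142/749 = 13.0814
Stratum 3 (Site C): n = 616; a·d/n = 197·210/616 = 67.1591; b·c/n = 30·179/616 = 8.7175
OR_MH = (40.9952 + 89.4953 + 67.1591) / (9.9234 + 13.0814 + 8.7175) = 197.6496 / 31.7224 = 6.23060

6.23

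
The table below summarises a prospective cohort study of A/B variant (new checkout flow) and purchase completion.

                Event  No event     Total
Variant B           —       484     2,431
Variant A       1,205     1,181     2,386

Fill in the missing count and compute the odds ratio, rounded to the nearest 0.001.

The missing cell is in the exposed row: 2431 − 484 = 1947.
So a = 1947, b = 484, c = 1205, d = 1181.
OR = (a·d)/(b·c) = (1947 × 1181) / (484 × 1205) = 2299407 / 583220 = 3.94261

3.943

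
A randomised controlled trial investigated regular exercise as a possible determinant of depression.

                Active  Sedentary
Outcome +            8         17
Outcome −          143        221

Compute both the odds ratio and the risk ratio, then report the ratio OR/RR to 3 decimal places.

Reading the table with exposure as columns: a = 8 (Active, case), b = 143 (Active, non-case), c = 17 (Sedentary, case), d = 221.
OR = (8·221)/(143·17) = 1768/2431 = 0.72727
Risk in exposed = 8/151 = 0.05298; risk in unexposed = 17/238 = 0.07143; RR = 0.74172
OR/RR = 0.72727 / 0.74172 = 0.98052
The outcome is rare in both groups, so OR ≈ RR (ratio near 1).

0.981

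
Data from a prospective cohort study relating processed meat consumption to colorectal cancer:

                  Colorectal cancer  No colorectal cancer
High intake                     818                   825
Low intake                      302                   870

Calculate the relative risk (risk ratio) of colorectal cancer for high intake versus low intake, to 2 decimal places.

1.93

Cells: a = 818, b = 825, c = 302, d = 870.
Risk in exposed = 818/1643 = 0.49787; risk in unexposed = 302/1172 = 0.25768.
RR = 0.49787 / 0.25768 = 1.93213
The risk among the exposed is 1.93 times that among the unexposed.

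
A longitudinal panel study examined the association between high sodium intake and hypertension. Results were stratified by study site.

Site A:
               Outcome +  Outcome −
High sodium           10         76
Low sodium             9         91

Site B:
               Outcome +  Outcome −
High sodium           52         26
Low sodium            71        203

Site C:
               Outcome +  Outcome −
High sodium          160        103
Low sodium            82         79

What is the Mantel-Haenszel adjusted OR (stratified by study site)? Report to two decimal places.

2.24

OR_MH = Σ(aᵢdᵢ/nᵢ) / Σ(bᵢcᵢ/nᵢ), where nᵢ is the stratum total.
Stratum 1 (Site A): n = 186; a·d/n = 10·91/186 = 4.8925; b·c/n = 76·9/186 = 3.6774
Stratum 2 (Site B): n = 352; a·d/n = 52·203/352 = 29.9886; b·c/n = 26·71/352 = 5.2443
Stratum 3 (Site C): n = 424; a·d/n = 160·79/424 = 29.8113; b·c/n = 103·82/424 = 19.9198
OR_MH = (4.8925 + 29.9886 + 29.8113) / (3.6774 + 5.2443 + 19.9198) = 64.6924 / 28.8415 = 2.24303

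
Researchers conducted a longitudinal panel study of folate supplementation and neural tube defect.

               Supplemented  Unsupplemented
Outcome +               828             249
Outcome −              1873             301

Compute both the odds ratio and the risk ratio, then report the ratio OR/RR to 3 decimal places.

Reading the table with exposure as columns: a = 828 (Supplemented, case), b = 1873 (Supplemented, non-case), c = 249 (Unsupplemented, case), d = 301.
OR = (828·301)/(1873·249) = 249228/466377 = 0.53439
Risk in exposed = 828/2701 = 0.30655; risk in unexposed = 249/550 = 0.45273; RR = 0.67713
OR/RR = 0.53439 / 0.67713 = 0.78921
The outcome is not rare, so the OR lies further from 1 than the RR.

0.789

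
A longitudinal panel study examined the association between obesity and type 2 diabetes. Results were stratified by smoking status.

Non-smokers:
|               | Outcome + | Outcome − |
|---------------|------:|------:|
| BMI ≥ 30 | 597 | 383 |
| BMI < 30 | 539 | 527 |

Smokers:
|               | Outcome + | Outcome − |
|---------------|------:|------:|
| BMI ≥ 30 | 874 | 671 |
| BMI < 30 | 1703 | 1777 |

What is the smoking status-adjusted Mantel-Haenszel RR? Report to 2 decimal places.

1.17

RR_MH = Σ(aᵢ·n₀ᵢ/nᵢ) / Σ(cᵢ·n₁ᵢ/nᵢ), with n₁ᵢ = aᵢ+bᵢ (exposed), n₀ᵢ = cᵢ+dᵢ (unexposed), nᵢ = n₁ᵢ+n₀ᵢ.
Stratum 1 (Non-smokers): n₁ = 980, n₀ = 1066, n = 2046; a·n₀/n = 597·1066/2046 = 311.0469; c·n₁/n = 539·980/2046 = 258.1720
Stratum 2 (Smokers): n₁ = 1545, n₀ = 3480, n = 5025; a·n₀/n = 874·3480/5025 = 605.2776; c·n₁/n = 1703·1545/5025 = 523.6090
RR_MH = (311.0469 + 605.2776) / (258.1720 + 523.6090) = 916.3245 / 781.7810 = 1.17210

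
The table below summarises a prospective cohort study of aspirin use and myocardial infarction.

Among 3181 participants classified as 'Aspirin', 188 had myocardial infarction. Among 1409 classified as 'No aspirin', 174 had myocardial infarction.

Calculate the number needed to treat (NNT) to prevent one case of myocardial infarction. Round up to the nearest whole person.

16

Risk in treated group = 188/3181 = 0.05910; risk in control = 174/1409 = 0.12349.
Absolute risk reduction = 0.12349 − 0.05910 = 0.06439
NNT = 1 / ARR = 1 / 0.06439 = 15.530 → round up → 16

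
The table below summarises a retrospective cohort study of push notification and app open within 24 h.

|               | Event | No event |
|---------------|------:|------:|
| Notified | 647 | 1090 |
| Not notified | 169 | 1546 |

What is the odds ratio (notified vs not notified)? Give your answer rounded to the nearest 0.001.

Cells: a = 647, b = 1090, c = 169, d = 1546.
OR = (a·d)/(b·c) = (647 × 1546) / (1090 × 169) = 1000262 / 184210 = 5.43001
The odds of app open within 24 h are about 5.43 times as high in the notified group.

5.430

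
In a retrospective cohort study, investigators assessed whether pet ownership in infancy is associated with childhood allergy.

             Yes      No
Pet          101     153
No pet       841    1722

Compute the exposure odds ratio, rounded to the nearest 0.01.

1.35

Cells: a = 101, b = 153, c = 841, d = 1722.
OR = (a·d)/(b·c) = (101 × 1722) / (153 × 841) = 173922 / 128673 = 1.35166
The odds of childhood allergy are about 1.35 times as high in the pet group.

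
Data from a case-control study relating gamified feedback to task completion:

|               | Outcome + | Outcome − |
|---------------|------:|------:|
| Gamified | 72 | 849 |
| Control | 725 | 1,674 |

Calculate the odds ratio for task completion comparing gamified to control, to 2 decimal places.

Cells: a = 72, b = 849, c = 725, d = 1674.
OR = (a·d)/(b·c) = (72 × 1674) / (849 × 725) = 120528 / 615525 = 0.19581
Exposure is associated with lower odds of task completion (OR = 0.20 < 1).

0.20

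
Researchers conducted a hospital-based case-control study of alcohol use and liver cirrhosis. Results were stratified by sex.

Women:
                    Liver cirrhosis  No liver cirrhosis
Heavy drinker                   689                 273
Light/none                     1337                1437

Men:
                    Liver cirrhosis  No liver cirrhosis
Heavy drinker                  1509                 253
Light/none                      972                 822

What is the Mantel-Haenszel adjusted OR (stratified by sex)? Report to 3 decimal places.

3.679

OR_MH = Σ(aᵢdᵢ/nᵢ) / Σ(bᵢcᵢ/nᵢ), where nᵢ is the stratum total.
Stratum 1 (Women): n = 3736; a·d/n = 689·1437/3736 = 265.0142; b·c/n = 273·1337/3736 = 97.6983
Stratum 2 (Men): n = 3556; a·d/n = 1509·822/3556 = 348.8183; b·c/n = 253·972/3556 = 69.1552
OR_MH = (265.0142 + 348.8183) / (97.6983 + 69.1552) = 613.8325 / 166.8536 = 3.67887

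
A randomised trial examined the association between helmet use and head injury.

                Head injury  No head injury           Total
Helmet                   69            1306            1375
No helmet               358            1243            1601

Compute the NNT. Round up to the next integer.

6

Risk in treated group = 69/1375 = 0.05018; risk in control = 358/1601 = 0.22361.
Absolute risk reduction = 0.22361 − 0.05018 = 0.17343
NNT = 1 / ARR = 1 / 0.17343 = 5.766 → round up → 6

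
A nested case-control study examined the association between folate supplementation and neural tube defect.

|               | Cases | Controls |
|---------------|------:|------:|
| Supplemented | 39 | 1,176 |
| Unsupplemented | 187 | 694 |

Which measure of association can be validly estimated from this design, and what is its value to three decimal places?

Cells: a = 39, b = 1176, c = 187, d = 694.
This is a nested case-control study: participants were sampled on outcome status, so risks in the source population cannot be estimated directly — relative risk is not valid here. The odds ratio is the appropriate measure.
OR = (a·d)/(b·c) = (39 × 694) / (1176 × 187) = 27066 / 219912 = 0.12308

0.123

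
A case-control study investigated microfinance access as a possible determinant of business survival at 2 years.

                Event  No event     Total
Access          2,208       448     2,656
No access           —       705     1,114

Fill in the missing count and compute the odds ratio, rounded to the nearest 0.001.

The missing cell is in the unexposed row: 1114 − 705 = 409.
So a = 2208, b = 448, c = 409, d = 705.
OR = (a·d)/(b·c) = (2208 × 705) / (448 × 409) = 1556640 / 183232 = 8.49546

8.495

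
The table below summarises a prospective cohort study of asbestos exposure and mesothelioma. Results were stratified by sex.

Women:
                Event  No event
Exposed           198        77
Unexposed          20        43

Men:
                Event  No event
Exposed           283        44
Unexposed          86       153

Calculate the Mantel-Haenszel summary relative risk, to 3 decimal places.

2.371

RR_MH = Σ(aᵢ·n₀ᵢ/nᵢ) / Σ(cᵢ·n₁ᵢ/nᵢ), with n₁ᵢ = aᵢ+bᵢ (exposed), n₀ᵢ = cᵢ+dᵢ (unexposed), nᵢ = n₁ᵢ+n₀ᵢ.
Stratum 1 (Women): n₁ = 275, n₀ = 63, n = 338; a·n₀/n = 198·63/338 = 36.9053; c·n₁/n = 20·275/338 = 16.2722
Stratum 2 (Men): n₁ = 327, n₀ = 239, n = 566; a·n₀/n = 283·239/566 = 119.5000; c·n₁/n = 86·327/566 = 49.6855
RR_MH = (36.9053 + 119.5000) / (16.2722 + 49.6855) = 156.4053 / 65.9577 = 2.37130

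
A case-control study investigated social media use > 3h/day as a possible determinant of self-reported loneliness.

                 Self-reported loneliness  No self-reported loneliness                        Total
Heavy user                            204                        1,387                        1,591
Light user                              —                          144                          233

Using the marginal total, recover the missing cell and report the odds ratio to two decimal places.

0.24

The missing cell is in the unexposed row: 233 − 144 = 89.
So a = 204, b = 1387, c = 89, d = 144.
OR = (a·d)/(b·c) = (204 × 144) / (1387 × 89) = 29376 / 123443 = 0.23797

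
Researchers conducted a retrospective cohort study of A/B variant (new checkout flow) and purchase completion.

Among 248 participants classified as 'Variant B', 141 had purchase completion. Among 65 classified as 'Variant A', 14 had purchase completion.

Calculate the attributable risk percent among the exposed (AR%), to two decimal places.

62.12

From the description: a = 141, b = 107, c = 14, d = 51.
Risk in exposed = 141/248 = 0.56855; risk in unexposed = 14/65 = 0.21538.
RR = 0.56855/0.21538 = 2.63969
AR% = (RR − 1)/RR × 100 = (2.63969 − 1)/2.63969 × 100 = 62.1167%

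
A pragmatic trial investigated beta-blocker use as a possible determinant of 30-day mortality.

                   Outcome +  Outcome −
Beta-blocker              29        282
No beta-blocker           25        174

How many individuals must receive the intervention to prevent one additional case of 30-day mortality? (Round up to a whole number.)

Risk in treated group = 29/311 = 0.09325; risk in control = 25/199 = 0.12563.
Absolute risk reduction = 0.12563 − 0.09325 = 0.03238
NNT = 1 / ARR = 1 / 0.03238 = 30.883 → round up → 31

31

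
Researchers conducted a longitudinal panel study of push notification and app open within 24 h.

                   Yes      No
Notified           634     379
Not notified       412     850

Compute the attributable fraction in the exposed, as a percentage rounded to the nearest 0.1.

47.8

Cells: a = 634, b = 379, c = 412, d = 850.
Risk in exposed = 634/1013 = 0.62586; risk in unexposed = 412/1262 = 0.32647.
RR = 0.62586/0.32647 = 1.91709
AR% = (RR − 1)/RR × 100 = (1.91709 − 1)/1.91709 × 100 = 47.8375%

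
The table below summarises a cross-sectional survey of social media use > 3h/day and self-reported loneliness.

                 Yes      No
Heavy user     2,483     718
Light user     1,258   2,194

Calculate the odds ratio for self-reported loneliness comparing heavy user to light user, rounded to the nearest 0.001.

Cells: a = 2483, b = 718, c = 1258, d = 2194.
OR = (a·d)/(b·c) = (2483 × 2194) / (718 × 1258) = 5447702 / 903244 = 6.03126
The odds of self-reported loneliness are about 6.03 times as high in the heavy user group.

6.031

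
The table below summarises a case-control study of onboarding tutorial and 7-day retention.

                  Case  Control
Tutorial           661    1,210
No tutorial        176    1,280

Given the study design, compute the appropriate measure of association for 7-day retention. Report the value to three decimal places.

Cells: a = 661, b = 1210, c = 176, d = 1280.
This is a case-control study: participants were sampled on outcome status, so risks in the source population cannot be estimated directly — relative risk is not valid here. The odds ratio is the appropriate measure.
OR = (a·d)/(b·c) = (661 × 1280) / (1210 × 176) = 846080 / 212960 = 3.97295

3.973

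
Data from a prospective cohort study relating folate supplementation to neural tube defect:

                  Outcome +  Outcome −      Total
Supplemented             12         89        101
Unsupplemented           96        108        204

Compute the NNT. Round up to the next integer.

Risk in treated group = 12/101 = 0.11881; risk in control = 96/204 = 0.47059.
Absolute risk reduction = 0.47059 − 0.11881 = 0.35178
NNT = 1 / ARR = 1 / 0.35178 = 2.843 → round up → 3

3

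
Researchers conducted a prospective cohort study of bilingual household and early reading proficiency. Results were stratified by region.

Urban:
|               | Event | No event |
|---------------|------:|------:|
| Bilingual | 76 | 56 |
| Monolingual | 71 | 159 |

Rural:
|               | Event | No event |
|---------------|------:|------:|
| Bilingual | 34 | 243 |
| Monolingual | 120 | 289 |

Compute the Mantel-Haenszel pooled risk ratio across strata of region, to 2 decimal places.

RR_MH = Σ(aᵢ·n₀ᵢ/nᵢ) / Σ(cᵢ·n₁ᵢ/nᵢ), with n₁ᵢ = aᵢ+bᵢ (exposed), n₀ᵢ = cᵢ+dᵢ (unexposed), nᵢ = n₁ᵢ+n₀ᵢ.
Stratum 1 (Urban): n₁ = 132, n₀ = 230, n = 362; a·n₀/n = 76·230/362 = 48.2873; c·n₁/n = 71·132/362 = 25.8895
Stratum 2 (Rural): n₁ = 277, n₀ = 409, n = 686; a·n₀/n = 34·409/686 = 20.2711; c·n₁/n = 120·277/686 = 48.4548
RR_MH = (48.2873 + 20.2711) / (25.8895 + 48.4548) = 68.5584 / 74.3443 = 0.92217

0.92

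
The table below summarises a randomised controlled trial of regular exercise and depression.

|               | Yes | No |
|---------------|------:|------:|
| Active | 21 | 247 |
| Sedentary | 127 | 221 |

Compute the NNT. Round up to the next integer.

Risk in treated group = 21/268 = 0.07836; risk in control = 127/348 = 0.36494.
Absolute risk reduction = 0.36494 − 0.07836 = 0.28658
NNT = 1 / ARR = 1 / 0.28658 = 3.489 → round up → 4

4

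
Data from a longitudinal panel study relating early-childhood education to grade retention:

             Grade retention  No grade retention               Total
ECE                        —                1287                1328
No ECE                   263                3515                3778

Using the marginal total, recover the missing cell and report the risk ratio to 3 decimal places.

0.443

The missing cell is in the exposed row: 1328 − 1287 = 41.
So a = 41, b = 1287, c = 263, d = 3515.
RR = [a/(a+b)] / [c/(c+d)] = (41/1328) / (263/3778) = 0.03087/0.06961 = 0.44350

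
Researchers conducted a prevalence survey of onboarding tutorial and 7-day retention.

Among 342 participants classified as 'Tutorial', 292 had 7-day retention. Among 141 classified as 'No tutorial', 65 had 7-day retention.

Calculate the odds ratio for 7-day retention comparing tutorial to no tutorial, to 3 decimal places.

6.828

From the description: a = 292, b = 50, c = 65, d = 76.
OR = (a·d)/(b·c) = (292 × 76) / (50 × 65) = 22192 / 3250 = 6.82831
The odds of 7-day retention are about 6.83 times as high in the tutorial group.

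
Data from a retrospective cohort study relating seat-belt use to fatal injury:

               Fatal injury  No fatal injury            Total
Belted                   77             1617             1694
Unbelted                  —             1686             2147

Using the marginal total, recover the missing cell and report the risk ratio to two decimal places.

The missing cell is in the unexposed row: 2147 − 1686 = 461.
So a = 77, b = 1617, c = 461, d = 1686.
RR = [a/(a+b)] / [c/(c+d)] = (77/1694) / (461/2147) = 0.04545/0.21472 = 0.21169

0.21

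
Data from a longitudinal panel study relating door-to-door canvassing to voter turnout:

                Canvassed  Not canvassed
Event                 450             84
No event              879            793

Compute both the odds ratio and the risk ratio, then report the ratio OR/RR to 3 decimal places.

Reading the table with exposure as columns: a = 450 (Canvassed, case), b = 879 (Canvassed, non-case), c = 84 (Not canvassed, case), d = 793.
OR = (450·793)/(879·84) = 356850/73836 = 4.83301
Risk in exposed = 450/1329 = 0.33860; risk in unexposed = 84/877 = 0.09578; RR = 3.53515
OR/RR = 4.83301 / 3.53515 = 1.36713
The outcome is not rare, so the OR lies further from 1 than the RR.

1.367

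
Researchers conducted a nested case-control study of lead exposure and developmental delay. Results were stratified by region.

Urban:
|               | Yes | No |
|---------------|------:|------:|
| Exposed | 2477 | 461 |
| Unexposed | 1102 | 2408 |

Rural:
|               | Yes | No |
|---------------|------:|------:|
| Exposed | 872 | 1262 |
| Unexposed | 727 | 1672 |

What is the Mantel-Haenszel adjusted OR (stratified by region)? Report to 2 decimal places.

4.43

OR_MH = Σ(aᵢdᵢ/nᵢ) / Σ(bᵢcᵢ/nᵢ), where nᵢ is the stratum total.
Stratum 1 (Urban): n = 6448; a·d/n = 2477·2408/6448 = 925.0335; b·c/n = 461·1102/6448 = 78.7875
Stratum 2 (Rural): n = 4533; a·d/n = 872·1672/4533 = 321.6378; b·c/n = 1262·727/4533 = 202.3989
OR_MH = (925.0335 + 321.6378) / (78.7875 + 202.3989) = 1246.6713 / 281.1864 = 4.43361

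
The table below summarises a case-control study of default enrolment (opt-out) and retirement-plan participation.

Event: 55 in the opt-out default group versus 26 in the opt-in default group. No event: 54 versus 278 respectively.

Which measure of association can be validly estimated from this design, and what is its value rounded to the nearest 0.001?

10.890

From the description: a = 55, b = 54, c = 26, d = 278.
This is a case-control study: participants were sampled on outcome status, so risks in the source population cannot be estimated directly — relative risk is not valid here. The odds ratio is the appropriate measure.
OR = (a·d)/(b·c) = (55 × 278) / (54 × 26) = 15290 / 1404 = 10.89031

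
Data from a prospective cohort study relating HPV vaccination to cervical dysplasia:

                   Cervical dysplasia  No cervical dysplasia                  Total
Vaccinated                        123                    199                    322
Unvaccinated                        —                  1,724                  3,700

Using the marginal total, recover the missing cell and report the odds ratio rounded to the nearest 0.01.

0.54

The missing cell is in the unexposed row: 3700 − 1724 = 1976.
So a = 123, b = 199, c = 1976, d = 1724.
OR = (a·d)/(b·c) = (123 × 1724) / (199 × 1976) = 212052 / 393224 = 0.53927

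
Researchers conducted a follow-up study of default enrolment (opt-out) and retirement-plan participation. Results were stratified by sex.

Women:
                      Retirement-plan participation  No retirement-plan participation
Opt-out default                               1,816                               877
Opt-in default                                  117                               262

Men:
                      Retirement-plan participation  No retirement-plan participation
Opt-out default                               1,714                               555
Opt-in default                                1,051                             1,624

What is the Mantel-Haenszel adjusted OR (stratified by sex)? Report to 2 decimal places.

OR_MH = Σ(aᵢdᵢ/nᵢ) / Σ(bᵢcᵢ/nᵢ), where nᵢ is the stratum total.
Stratum 1 (Women): n = 3072; a·d/n = 1816·262/3072 = 154.8802; b·c/n = 877·117/3072 = 33.4014
Stratum 2 (Men): n = 4944; a·d/n = 1714·1624/4944 = 563.0129; b·c/n = 555·1051/4944 = 117.9824
OR_MH = (154.8802 + 563.0129) / (33.4014 + 117.9824) = 717.8932 / 151.3838 = 4.74221

4.74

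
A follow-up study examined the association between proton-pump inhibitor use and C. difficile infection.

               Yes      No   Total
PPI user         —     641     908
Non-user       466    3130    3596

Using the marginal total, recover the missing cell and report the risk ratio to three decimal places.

2.269

The missing cell is in the exposed row: 908 − 641 = 267.
So a = 267, b = 641, c = 466, d = 3130.
RR = [a/(a+b)] / [c/(c+d)] = (267/908) / (466/3596) = 0.29405/0.12959 = 2.26913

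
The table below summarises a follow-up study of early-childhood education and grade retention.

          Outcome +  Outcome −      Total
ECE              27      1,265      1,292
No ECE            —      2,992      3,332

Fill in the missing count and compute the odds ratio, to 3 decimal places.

0.188

The missing cell is in the unexposed row: 3332 − 2992 = 340.
So a = 27, b = 1265, c = 340, d = 2992.
OR = (a·d)/(b·c) = (27 × 2992) / (1265 × 340) = 80784 / 430100 = 0.18783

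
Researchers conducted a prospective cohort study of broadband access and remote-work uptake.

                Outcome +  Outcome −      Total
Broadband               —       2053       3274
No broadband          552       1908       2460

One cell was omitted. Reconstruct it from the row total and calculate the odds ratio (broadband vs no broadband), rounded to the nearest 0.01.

2.06

The missing cell is in the exposed row: 3274 − 2053 = 1221.
So a = 1221, b = 2053, c = 552, d = 1908.
OR = (a·d)/(b·c) = (1221 × 1908) / (2053 × 552) = 2329668 / 1133256 = 2.05573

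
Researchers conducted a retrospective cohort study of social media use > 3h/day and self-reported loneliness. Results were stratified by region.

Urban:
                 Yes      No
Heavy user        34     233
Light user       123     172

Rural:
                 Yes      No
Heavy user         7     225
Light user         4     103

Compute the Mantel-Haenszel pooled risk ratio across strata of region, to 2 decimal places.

0.33

RR_MH = Σ(aᵢ·n₀ᵢ/nᵢ) / Σ(cᵢ·n₁ᵢ/nᵢ), with n₁ᵢ = aᵢ+bᵢ (exposed), n₀ᵢ = cᵢ+dᵢ (unexposed), nᵢ = n₁ᵢ+n₀ᵢ.
Stratum 1 (Urban): n₁ = 267, n₀ = 295, n = 562; a·n₀/n = 34·295/562 = 17.8470; c·n₁/n = 123·267/562 = 58.4359
Stratum 2 (Rural): n₁ = 232, n₀ = 107, n = 339; a·n₀/n = 7·107/339 = 2.2094; c·n₁/n = 4·232/339 = 2.7375
RR_MH = (17.8470 + 2.2094) / (58.4359 + 2.7375) = 20.0564 / 61.1734 = 0.32786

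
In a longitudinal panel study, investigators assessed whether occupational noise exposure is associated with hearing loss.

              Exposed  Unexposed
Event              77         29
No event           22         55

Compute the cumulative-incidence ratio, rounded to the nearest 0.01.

Reading the table with exposure as columns: a = 77 (Exposed, case), b = 22 (Exposed, non-case), c = 29 (Unexposed, case), d = 55.
Risk in exposed = 77/99 = 0.77778; risk in unexposed = 29/84 = 0.34524.
RR = 0.77778 / 0.34524 = 2.25287
The risk among the exposed is 2.25 times that among the unexposed.

2.25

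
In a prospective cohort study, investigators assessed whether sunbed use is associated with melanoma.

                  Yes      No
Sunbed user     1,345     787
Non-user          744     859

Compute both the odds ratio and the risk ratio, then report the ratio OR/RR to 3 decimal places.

Cells: a = 1345, b = 787, c = 744, d = 859.
OR = (1345·859)/(787·744) = 1155355/585528 = 1.97318
Risk in exposed = 1345/2132 = 0.63086; risk in unexposed = 744/1603 = 0.46413; RR = 1.35924
OR/RR = 1.97318 / 1.35924 = 1.45168
The outcome is not rare, so the OR lies further from 1 than the RR.

1.452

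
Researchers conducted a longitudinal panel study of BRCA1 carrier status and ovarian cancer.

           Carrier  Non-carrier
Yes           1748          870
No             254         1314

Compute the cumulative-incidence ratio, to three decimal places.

Reading the table with exposure as columns: a = 1748 (Carrier, case), b = 254 (Carrier, non-case), c = 870 (Non-carrier, case), d = 1314.
Risk in exposed = 1748/2002 = 0.87313; risk in unexposed = 870/2184 = 0.39835.
RR = 0.87313 / 0.39835 = 2.19185
The risk among the exposed is 2.19 times that among the unexposed.

2.192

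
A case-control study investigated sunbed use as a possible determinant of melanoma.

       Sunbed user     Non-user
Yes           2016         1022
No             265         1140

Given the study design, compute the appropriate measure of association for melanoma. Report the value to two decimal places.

8.49

Reading the table with exposure as columns: a = 2016 (Sunbed user, case), b = 265 (Sunbed user, non-case), c = 1022 (Non-user, case), d = 1140.
This is a case-control study: participants were sampled on outcome status, so risks in the source population cannot be estimated directly — relative risk is not valid here. The odds ratio is the appropriate measure.
OR = (a·d)/(b·c) = (2016 × 1140) / (265 × 1022) = 2298240 / 270830 = 8.48591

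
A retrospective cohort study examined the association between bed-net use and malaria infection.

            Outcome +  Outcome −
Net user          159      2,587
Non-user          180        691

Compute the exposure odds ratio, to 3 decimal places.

Cells: a = 159, b = 2587, c = 180, d = 691.
OR = (a·d)/(b·c) = (159 × 691) / (2587 × 180) = 109869 / 465660 = 0.23594
Exposure is associated with lower odds of malaria infection (OR = 0.24 < 1).

0.236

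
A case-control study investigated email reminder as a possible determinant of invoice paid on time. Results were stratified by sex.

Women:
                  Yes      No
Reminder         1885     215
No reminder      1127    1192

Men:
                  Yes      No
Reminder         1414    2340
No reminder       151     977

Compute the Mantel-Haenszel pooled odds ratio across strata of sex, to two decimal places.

OR_MH = Σ(aᵢdᵢ/nᵢ) / Σ(bᵢcᵢ/nᵢ), where nᵢ is the stratum total.
Stratum 1 (Women): n = 4419; a·d/n = 1885·1192/4419 = 508.4680; b·c/n = 215·1127/4419 = 54.8325
Stratum 2 (Men): n = 4882; a·d/n = 1414·977/4882 = 282.9738; b·c/n = 2340·151/4882 = 72.3761
OR_MH = (508.4680 + 282.9738) / (54.8325 + 72.3761) = 791.4418 / 127.2086 = 6.22160

6.22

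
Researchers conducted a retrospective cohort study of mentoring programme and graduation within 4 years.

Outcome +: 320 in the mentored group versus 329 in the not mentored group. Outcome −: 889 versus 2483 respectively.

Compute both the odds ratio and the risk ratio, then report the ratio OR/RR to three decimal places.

1.201

From the description: a = 320, b = 889, c = 329, d = 2483.
OR = (320·2483)/(889·329) = 794560/292481 = 2.71662
Risk in exposed = 320/1209 = 0.26468; risk in unexposed = 329/2812 = 0.11700; RR = 2.26226
OR/RR = 2.71662 / 2.26226 = 1.20084
The outcome is not rare, so the OR lies further from 1 than the RR.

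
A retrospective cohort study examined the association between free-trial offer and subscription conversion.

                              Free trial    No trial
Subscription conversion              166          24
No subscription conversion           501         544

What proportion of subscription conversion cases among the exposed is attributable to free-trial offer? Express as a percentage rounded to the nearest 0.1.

Reading the table with exposure as columns: a = 166 (Free trial, case), b = 501 (Free trial, non-case), c = 24 (No trial, case), d = 544.
Risk in exposed = 166/667 = 0.24888; risk in unexposed = 24/568 = 0.04225.
RR = 0.24888/0.04225 = 5.89005
AR% = (RR − 1)/RR × 100 = (5.89005 − 1)/5.89005 × 100 = 83.0222%

83.0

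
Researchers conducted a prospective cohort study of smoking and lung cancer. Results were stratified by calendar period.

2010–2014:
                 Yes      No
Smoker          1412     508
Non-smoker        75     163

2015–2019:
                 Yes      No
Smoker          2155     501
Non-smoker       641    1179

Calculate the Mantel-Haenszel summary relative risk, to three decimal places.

2.308

RR_MH = Σ(aᵢ·n₀ᵢ/nᵢ) / Σ(cᵢ·n₁ᵢ/nᵢ), with n₁ᵢ = aᵢ+bᵢ (exposed), n₀ᵢ = cᵢ+dᵢ (unexposed), nᵢ = n₁ᵢ+n₀ᵢ.
Stratum 1 (2010–2014): n₁ = 1920, n₀ = 238, n = 2158; a·n₀/n = 1412·238/2158 = 155.7257; c·n₁/n = 75·1920/2158 = 66.7285
Stratum 2 (2015–2019): n₁ = 2656, n₀ = 1820, n = 4476; a·n₀/n = 2155·1820/4476 = 876.2511; c·n₁/n = 641·2656/4476 = 380.3610
RR_MH = (155.7257 + 876.2511) / (66.7285 + 380.3610) = 1031.9768 / 447.0895 = 2.30821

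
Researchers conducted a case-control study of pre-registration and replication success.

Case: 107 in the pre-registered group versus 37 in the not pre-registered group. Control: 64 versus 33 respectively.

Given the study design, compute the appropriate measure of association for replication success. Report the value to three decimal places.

From the description: a = 107, b = 64, c = 37, d = 33.
This is a case-control study: participants were sampled on outcome status, so risks in the source population cannot be estimated directly — relative risk is not valid here. The odds ratio is the appropriate measure.
OR = (a·d)/(b·c) = (107 × 33) / (64 × 37) = 3531 / 2368 = 1.49113

1.491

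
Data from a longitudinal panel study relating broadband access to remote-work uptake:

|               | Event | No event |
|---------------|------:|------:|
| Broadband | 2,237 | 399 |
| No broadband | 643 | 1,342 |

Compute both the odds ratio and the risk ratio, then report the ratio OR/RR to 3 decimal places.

Cells: a = 2237, b = 399, c = 643, d = 1342.
OR = (2237·1342)/(399·643) = 3002054/256557 = 11.70131
Risk in exposed = 2237/2636 = 0.84863; risk in unexposed = 643/1985 = 0.32393; RR = 2.61981
OR/RR = 11.70131 / 2.61981 = 4.46647
The outcome is not rare, so the OR lies further from 1 than the RR.

4.466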